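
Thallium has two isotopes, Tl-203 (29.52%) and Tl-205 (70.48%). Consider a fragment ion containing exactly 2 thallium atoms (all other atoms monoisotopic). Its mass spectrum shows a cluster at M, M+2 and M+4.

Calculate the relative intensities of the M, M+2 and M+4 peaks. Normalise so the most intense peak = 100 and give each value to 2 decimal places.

17.54 : 83.77 : 100.00

Expanding (0.2952 + 0.7048)^2:
P(M) = 0.2952^2 = 0.087143
P(M+2) = 2 × 0.2952^1 × 0.7048^1 = 0.416114
P(M+4) = 0.7048^2 = 0.496743
The M+4 peak is largest (0.496743); scaling to 100 gives 17.54 : 83.77 : 100.00.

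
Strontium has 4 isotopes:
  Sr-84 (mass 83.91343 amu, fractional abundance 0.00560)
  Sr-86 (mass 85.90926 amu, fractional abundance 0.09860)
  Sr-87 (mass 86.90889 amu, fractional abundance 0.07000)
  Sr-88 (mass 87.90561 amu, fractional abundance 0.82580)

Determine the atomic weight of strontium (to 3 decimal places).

87.617 amu

Weight each isotope mass by its fractional abundance: 0.00560 × 83.91343 + 0.09860 × 85.90926 + 0.07000 × 86.90889 + 0.82580 × 87.90561
= 0.469915 + 8.470653 + 6.083622 + 72.592453 = 87.616643 amu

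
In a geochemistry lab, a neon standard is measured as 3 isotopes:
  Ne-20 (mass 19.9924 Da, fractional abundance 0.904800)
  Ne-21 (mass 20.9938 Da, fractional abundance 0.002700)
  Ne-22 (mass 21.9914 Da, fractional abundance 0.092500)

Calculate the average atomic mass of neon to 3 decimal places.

20.180 Da

Ar = Σ fᵢ·mᵢ = 0.904800 × 19.9924 + 0.002700 × 20.9938 + 0.092500 × 21.9914
= 18.08912 + 0.05668 + 2.03420 = 20.18000 Da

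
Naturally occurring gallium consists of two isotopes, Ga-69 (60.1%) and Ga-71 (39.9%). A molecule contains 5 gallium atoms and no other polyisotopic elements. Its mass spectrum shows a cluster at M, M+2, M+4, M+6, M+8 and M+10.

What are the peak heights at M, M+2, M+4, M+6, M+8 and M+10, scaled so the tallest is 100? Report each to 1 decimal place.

22.7 : 75.3 : 100.0 : 66.4 : 22.0 : 2.9

Each Ga atom is independently Ga-69 (p = 0.601) or Ga-71 (q = 0.399); the cluster is the binomial expansion (p + q)^5.
P(M) = 0.601^5 = 0.078410
P(M+2) = 5 × 0.601^4 × 0.399^1 = 0.260280
P(M+4) = 10 × 0.601^3 × 0.399^2 = 0.345596
P(M+6) = 10 × 0.601^2 × 0.399^3 = 0.229439
P(M+8) = 5 × 0.601^1 × 0.399^4 = 0.076162
P(M+10) = 0.399^5 = 0.010113
The M+4 peak is largest (0.345596); scaling to 100 gives 22.7 : 75.3 : 100.0 : 66.4 : 22.0 : 2.9.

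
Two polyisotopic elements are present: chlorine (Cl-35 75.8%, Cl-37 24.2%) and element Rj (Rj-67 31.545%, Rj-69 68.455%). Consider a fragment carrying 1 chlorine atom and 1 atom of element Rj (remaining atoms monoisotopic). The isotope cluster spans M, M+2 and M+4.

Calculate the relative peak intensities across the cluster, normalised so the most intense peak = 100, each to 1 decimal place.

Chlorine pattern (n=1): 0.7580 : 0.2420
Element Rj pattern (n=1): 0.31545 : 0.68455
Convolve the two distributions (both contribute in 2-u steps):
  M: 0.7580×0.31545 = 0.239111
  M+2: 0.7580×0.68455 + 0.2420×0.31545 = 0.595228
  M+4: 0.2420×0.68455 = 0.165661
Scale to base peak (0.595228) = 100: 40.2 : 100.0 : 27.8

40.2 : 100.0 : 27.8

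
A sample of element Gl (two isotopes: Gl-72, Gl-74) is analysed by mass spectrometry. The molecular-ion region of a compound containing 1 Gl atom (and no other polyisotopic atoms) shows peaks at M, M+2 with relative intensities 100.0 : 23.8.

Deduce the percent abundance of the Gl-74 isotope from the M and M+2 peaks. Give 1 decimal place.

Let p = fractional abundance of Gl-72. I(M+2)/I(M) = [C(1,1)·p^0·(1−p)] / p^1 = 1·(1−p)/p = 23.8/100.0 = 0.2380
(1−p)/p = 0.2380/1 = 0.2380  ⇒  p = 1/(1 + 0.2380) = 0.8078
Gl-72: 80.8%, Gl-74: 19.2%.

19.2%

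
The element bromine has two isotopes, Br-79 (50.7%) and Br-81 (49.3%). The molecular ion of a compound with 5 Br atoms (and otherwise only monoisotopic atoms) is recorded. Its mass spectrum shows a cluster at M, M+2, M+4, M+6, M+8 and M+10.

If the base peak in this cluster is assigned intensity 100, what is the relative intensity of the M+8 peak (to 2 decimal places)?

47.28

Binomial terms of (0.507 + 0.493)^5: M 0.0335, M+2 0.1629, M+4 0.3168, M+6 0.3080, M+8 0.1497, M+10 0.0291 → M+4 is the base peak.
P(M+4) = C(5,2) × 0.507^3 × 0.493^2 = 10 × 0.13032384 × 0.243049 = 0.316751 (base)
P(M+8) = C(5,4) × 0.507^1 × 0.493^4 = 5 × 0.5070 × 0.05907282 = 0.149750
Relative intensity = 0.149750 / 0.316751 × 100 = 47.28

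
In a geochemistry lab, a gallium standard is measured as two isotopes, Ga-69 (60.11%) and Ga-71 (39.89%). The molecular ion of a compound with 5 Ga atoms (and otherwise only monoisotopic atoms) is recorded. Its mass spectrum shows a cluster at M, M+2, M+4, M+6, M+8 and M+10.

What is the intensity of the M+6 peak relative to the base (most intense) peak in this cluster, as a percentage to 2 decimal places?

Binomial terms of (0.6011 + 0.3989)^5: M 0.0785, M+2 0.2604, M+4 0.3456, M+6 0.2293, M+8 0.0761, M+10 0.0101 → M+4 is the base peak.
P(M+4) = C(5,2) × 0.6011^3 × 0.3989^2 = 10 × 0.21719018 × 0.15912121 = 0.345596 (base)
P(M+6) = C(5,3) × 0.6011^2 × 0.3989^3 = 10 × 0.36132121 × 0.06347345 = 0.229343
Relative intensity = 0.229343 / 0.345596 × 100 = 66.36

66.36%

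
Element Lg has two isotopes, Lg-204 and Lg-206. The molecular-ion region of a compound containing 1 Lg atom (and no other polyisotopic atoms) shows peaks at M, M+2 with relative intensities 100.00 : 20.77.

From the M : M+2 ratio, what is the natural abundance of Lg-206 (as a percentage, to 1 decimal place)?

17.2%

If p is the fraction of Lg that is Lg-204, then I(M+2)/I(M) = [C(1,1)·p^0·(1−p)] / p^1 = 1·(1−p)/p = 20.77/100.00 = 0.2077
(1−p)/p = 0.2077/1 = 0.2077  ⇒  p = 1/(1 + 0.2077) = 0.8280
Lg-204: 82.8%, Lg-206: 17.2%.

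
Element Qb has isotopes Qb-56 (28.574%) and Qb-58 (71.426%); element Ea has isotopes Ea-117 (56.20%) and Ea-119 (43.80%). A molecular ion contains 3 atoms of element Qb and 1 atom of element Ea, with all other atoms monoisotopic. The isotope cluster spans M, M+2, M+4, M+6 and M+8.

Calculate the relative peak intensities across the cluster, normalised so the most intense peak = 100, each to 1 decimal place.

Element Qb pattern (n=3): 0.02332991 : 0.1749523 : 0.43732565 : 0.36439213
Element Ea pattern (n=1): 0.5620 : 0.4380
Convolve the two distributions (both contribute in 2-u steps):
  M: 0.02332991×0.5620 = 0.013111
  M+2: 0.02332991×0.4380 + 0.1749523×0.5620 = 0.108542
  M+4: 0.1749523×0.4380 + 0.43732565×0.5620 = 0.322406
  M+6: 0.43732565×0.4380 + 0.36439213×0.5620 = 0.396337
  M+8: 0.36439213×0.4380 = 0.159604
Scale to base peak (0.396337) = 100: 3.3 : 27.4 : 81.3 : 100.0 : 40.3

3.3 : 27.4 : 81.3 : 100.0 : 40.3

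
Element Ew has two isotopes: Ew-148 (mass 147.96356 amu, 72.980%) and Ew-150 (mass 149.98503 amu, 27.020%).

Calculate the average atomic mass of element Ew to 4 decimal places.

Ar = Σ fᵢ·mᵢ = 0.72980 × 147.96356 + 0.27020 × 149.98503
= 107.983806 + 40.525955 = 148.509761 amu

148.5098 amu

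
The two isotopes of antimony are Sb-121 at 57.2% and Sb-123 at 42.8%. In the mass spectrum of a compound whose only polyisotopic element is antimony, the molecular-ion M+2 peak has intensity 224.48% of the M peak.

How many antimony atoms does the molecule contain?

3

For n independent Sb atoms, I(M+2)/I(M) = n · (abundance Sb-123) / (abundance Sb-121) = n · 0.428/0.572.
n = 2.2448 × 0.572/0.428 = 3.00 ≈ 3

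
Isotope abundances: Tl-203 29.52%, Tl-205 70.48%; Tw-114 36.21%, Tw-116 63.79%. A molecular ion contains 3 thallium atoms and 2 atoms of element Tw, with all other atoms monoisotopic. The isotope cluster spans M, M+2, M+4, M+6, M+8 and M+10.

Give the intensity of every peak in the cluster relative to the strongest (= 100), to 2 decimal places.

Thallium pattern (n=3): 0.02572463 : 0.18425524 : 0.43991564 : 0.35010449
Element Tw pattern (n=2): 0.13111641 : 0.46196718 : 0.40691641
Convolve the two distributions (both contribute in 2-u steps):
  M: 0.02572463×0.13111641 = 0.003373
  M+2: 0.02572463×0.46196718 + 0.18425524×0.13111641 = 0.036043
  M+4: 0.02572463×0.40691641 + 0.18425524×0.46196718 + 0.43991564×0.13111641 = 0.153268
  M+6: 0.18425524×0.40691641 + 0.43991564×0.46196718 + 0.35010449×0.13111641 = 0.324108
  M+8: 0.43991564×0.40691641 + 0.35010449×0.46196718 = 0.340746
  M+10: 0.35010449×0.40691641 = 0.142463
Scale to base peak (0.340746) = 100: 0.99 : 10.58 : 44.98 : 95.12 : 100.00 : 41.81

0.99 : 10.58 : 44.98 : 95.12 : 100.00 : 41.81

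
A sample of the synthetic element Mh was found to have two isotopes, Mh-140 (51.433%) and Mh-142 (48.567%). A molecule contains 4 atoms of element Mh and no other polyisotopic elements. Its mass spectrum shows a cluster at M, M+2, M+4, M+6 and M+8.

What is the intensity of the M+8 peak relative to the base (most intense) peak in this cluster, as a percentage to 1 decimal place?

14.9%

(0.51433 + 0.48567)^4 gives M 0.0700, M+2 0.2643, M+4 0.3744, M+6 0.2357, M+8 0.0556; the largest is M+4.
P(M+4) = C(4,2) × 0.51433^2 × 0.48567^2 = 6 × 0.26453535 × 0.23587535 = 0.374384 (base)
P(M+8) = C(4,4) × 0.51433^0 × 0.48567^4 = 1 × 1.0000 × 0.05563718 = 0.055637
Relative intensity = 0.055637 / 0.374384 × 100 = 14.9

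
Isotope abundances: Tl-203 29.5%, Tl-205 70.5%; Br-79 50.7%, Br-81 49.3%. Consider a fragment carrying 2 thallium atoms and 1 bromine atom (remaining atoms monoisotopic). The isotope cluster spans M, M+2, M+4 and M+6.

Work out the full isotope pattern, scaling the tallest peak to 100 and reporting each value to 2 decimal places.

9.65 : 55.53 : 100.00 : 53.61

Thallium pattern (n=2): 0.087025 : 0.41595 : 0.497025
Bromine pattern (n=1): 0.5070 : 0.4930
Convolve the two distributions (both contribute in 2-u steps):
  M: 0.087025×0.5070 = 0.044122
  M+2: 0.087025×0.4930 + 0.41595×0.5070 = 0.253790
  M+4: 0.41595×0.4930 + 0.497025×0.5070 = 0.457055
  M+6: 0.497025×0.4930 = 0.245033
Scale to base peak (0.457055) = 100: 9.65 : 55.53 : 100.00 : 53.61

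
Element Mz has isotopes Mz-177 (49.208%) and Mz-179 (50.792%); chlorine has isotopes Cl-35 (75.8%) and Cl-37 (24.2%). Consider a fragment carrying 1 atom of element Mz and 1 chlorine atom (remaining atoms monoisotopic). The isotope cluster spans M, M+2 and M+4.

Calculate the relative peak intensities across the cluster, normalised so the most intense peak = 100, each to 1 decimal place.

74.0 : 100.0 : 24.4

Element Mz pattern (n=1): 0.49208 : 0.50792
Chlorine pattern (n=1): 0.7580 : 0.2420
Convolve the two distributions (both contribute in 2-u steps):
  M: 0.49208×0.7580 = 0.372997
  M+2: 0.49208×0.2420 + 0.50792×0.7580 = 0.504087
  M+4: 0.50792×0.2420 = 0.122917
Scale to base peak (0.504087) = 100: 74.0 : 100.0 : 24.4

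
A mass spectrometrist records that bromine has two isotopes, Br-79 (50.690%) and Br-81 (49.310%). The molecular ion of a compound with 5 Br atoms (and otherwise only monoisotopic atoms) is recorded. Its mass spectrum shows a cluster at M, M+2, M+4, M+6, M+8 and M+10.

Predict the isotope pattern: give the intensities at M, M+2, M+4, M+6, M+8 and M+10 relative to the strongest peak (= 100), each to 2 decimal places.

10.57 : 51.40 : 100.00 : 97.28 : 47.31 : 9.21

Expanding (0.50690 + 0.49310)^5:
P(M) = 0.50690^5 = 0.033467
P(M+2) = 5 × 0.50690^4 × 0.49310^1 = 0.162777
P(M+4) = 10 × 0.50690^3 × 0.49310^2 = 0.316692
P(M+6) = 10 × 0.50690^2 × 0.49310^3 = 0.308070
P(M+8) = 5 × 0.50690^1 × 0.49310^4 = 0.149842
P(M+10) = 0.49310^5 = 0.029152
The M+4 peak is largest (0.316692); scaling to 100 gives 10.57 : 51.40 : 100.00 : 97.28 : 47.31 : 9.21.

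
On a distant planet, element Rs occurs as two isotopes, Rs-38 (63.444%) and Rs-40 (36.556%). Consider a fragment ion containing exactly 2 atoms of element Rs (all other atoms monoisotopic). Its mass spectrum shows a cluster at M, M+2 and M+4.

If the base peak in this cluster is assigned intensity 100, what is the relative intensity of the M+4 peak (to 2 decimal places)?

28.81

(0.63444 + 0.36556)^2 gives M 0.4025, M+2 0.4639, M+4 0.1336; the largest is M+2.
P(M+2) = C(2,1) × 0.63444^1 × 0.36556^1 = 2 × 0.63444 × 0.36556 = 0.463852 (base)
P(M+4) = C(2,2) × 0.63444^0 × 0.36556^2 = 1 × 1.0000 × 0.13363411 = 0.133634
Relative intensity = 0.133634 / 0.463852 × 100 = 28.81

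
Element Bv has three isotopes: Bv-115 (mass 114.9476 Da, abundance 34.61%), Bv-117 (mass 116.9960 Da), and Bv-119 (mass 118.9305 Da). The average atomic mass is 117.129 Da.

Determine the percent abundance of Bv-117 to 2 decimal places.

21.87%

Let x and y be the fractions of Bv-117 and Bv-119. Then x + y = 1 − 0.3461 = 0.6539 and 116.9960x + 118.9305y = 117.129 − 0.3461×114.9476 = 77.34563564.
Substituting: 116.9960x + 118.9305(0.6539 − x) = 77.34563564
(116.9960 − 118.9305)x = -0.42301831  ⇒  x = 0.21867, y = 0.43523
Bv-117: 21.87%, Bv-119: 43.52%.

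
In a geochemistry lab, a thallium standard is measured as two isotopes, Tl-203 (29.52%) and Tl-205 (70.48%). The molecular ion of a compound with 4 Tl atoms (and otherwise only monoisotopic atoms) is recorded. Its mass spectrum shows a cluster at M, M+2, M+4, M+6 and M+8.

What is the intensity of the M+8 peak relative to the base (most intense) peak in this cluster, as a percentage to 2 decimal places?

59.69%

Binomial terms of (0.2952 + 0.7048)^4: M 0.0076, M+2 0.0725, M+4 0.2597, M+6 0.4134, M+8 0.2468 → M+6 is the base peak.
P(M+6) = C(4,3) × 0.2952^1 × 0.7048^3 = 4 × 0.2952 × 0.35010449 = 0.413403 (base)
P(M+8) = C(4,4) × 0.2952^0 × 0.7048^4 = 1 × 1.0000 × 0.24675365 = 0.246754
Relative intensity = 0.246754 / 0.413403 × 100 = 59.69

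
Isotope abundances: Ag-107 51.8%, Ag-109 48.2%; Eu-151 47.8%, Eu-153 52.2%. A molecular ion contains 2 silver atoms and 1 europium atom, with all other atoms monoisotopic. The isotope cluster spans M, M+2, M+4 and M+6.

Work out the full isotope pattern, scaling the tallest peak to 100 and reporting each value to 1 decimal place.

33.9 : 100.0 : 98.1 : 32.0

Silver pattern (n=2): 0.268324 : 0.499352 : 0.232324
Europium pattern (n=1): 0.4780 : 0.5220
Convolve the two distributions (both contribute in 2-u steps):
  M: 0.268324×0.4780 = 0.128259
  M+2: 0.268324×0.5220 + 0.499352×0.4780 = 0.378755
  M+4: 0.499352×0.5220 + 0.232324×0.4780 = 0.371713
  M+6: 0.232324×0.5220 = 0.121273
Scale to base peak (0.378755) = 100: 33.9 : 100.0 : 98.1 : 32.0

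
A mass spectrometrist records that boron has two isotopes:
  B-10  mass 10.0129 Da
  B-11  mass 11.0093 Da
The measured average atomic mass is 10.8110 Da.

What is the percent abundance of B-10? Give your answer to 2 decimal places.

Let x be the fractional abundance of B-10; then B-11 has abundance 1 − x.
10.0129·x + 11.0093·(1 − x) = 10.8110
(10.0129 − 11.0093)·x = 10.8110 − 11.0093
x = -0.1983 / -0.9964 = 0.19902 → 19.90% B-10, 80.10% B-11.

19.90%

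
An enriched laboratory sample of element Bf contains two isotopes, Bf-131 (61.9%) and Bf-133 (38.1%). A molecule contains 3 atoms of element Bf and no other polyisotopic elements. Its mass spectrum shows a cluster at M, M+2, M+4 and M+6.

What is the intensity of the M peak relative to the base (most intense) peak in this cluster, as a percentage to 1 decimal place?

54.2%

Term probabilities: M 0.2372, M+2 0.4380, M+4 0.2696, M+6 0.0553. Base peak = M+2.
P(M+2) = C(3,1) × 0.619^2 × 0.381^1 = 3 × 0.383161 × 0.3810 = 0.437953 (base)
P(M) = C(3,0) × 0.619^3 × 0.381^0 = 1 × 0.23717666 × 1.0000 = 0.237177
Relative intensity = 0.237177 / 0.437953 × 100 = 54.2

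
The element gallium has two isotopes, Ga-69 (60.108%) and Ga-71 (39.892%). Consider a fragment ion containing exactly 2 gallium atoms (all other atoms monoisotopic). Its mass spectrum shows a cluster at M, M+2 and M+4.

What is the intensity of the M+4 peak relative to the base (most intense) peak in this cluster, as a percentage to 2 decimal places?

33.18%

Binomial terms of (0.60108 + 0.39892)^2: M 0.3613, M+2 0.4796, M+4 0.1591 → M+2 is the base peak.
P(M+2) = C(2,1) × 0.60108^1 × 0.39892^1 = 2 × 0.60108 × 0.39892 = 0.479566 (base)
P(M+4) = C(2,2) × 0.60108^0 × 0.39892^2 = 1 × 1.0000 × 0.15913717 = 0.159137
Relative intensity = 0.159137 / 0.479566 × 100 = 33.18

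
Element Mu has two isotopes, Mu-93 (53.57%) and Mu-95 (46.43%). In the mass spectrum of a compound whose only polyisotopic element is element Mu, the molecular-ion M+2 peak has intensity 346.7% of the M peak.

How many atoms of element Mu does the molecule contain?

With n Mu atoms, P(M+2)/P(M) = C(n,1)·p^(n−1)q / p^n = n·q/p = n · 0.4643/0.5357.
n = 3.467 × 0.5357/0.4643 = 4.00 ≈ 4

4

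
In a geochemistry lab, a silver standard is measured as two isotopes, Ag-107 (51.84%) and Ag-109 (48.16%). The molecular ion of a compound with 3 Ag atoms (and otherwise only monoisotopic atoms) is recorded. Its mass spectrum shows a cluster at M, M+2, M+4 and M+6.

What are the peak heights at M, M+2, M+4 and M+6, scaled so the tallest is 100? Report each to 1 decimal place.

Each Ag atom is independently Ag-107 (p = 0.5184) or Ag-109 (q = 0.4816); the cluster is the binomial expansion (p + q)^3.
P(M) = 0.5184^3 = 0.139314
P(M+2) = 3 × 0.5184^2 × 0.4816^1 = 0.388273
P(M+4) = 3 × 0.5184^1 × 0.4816^2 = 0.360711
P(M+6) = 0.4816^3 = 0.111702
The M+2 peak is largest (0.388273); scaling to 100 gives 35.9 : 100.0 : 92.9 : 28.8.

35.9 : 100.0 : 92.9 : 28.8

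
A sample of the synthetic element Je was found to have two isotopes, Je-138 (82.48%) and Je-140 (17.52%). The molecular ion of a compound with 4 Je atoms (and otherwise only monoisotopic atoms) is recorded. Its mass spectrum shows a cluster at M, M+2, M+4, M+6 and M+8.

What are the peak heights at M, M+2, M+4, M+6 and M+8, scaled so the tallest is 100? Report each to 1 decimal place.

Each Je atom is independently Je-138 (p = 0.8248) or Je-140 (q = 0.1752); the cluster is the binomial expansion (p + q)^4.
P(M) = 0.8248^4 = 0.462801
P(M+2) = 4 × 0.8248^3 × 0.1752^1 = 0.393224
P(M+4) = 6 × 0.8248^2 × 0.1752^2 = 0.125290
P(M+6) = 4 × 0.8248^1 × 0.1752^3 = 0.017742
P(M+8) = 0.1752^4 = 0.000942
The M peak is largest (0.462801); scaling to 100 gives 100.0 : 85.0 : 27.1 : 3.8 : 0.2.

100.0 : 85.0 : 27.1 : 3.8 : 0.2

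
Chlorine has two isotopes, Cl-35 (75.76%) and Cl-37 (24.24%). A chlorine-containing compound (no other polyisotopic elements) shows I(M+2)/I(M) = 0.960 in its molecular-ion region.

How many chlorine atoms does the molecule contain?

With n Cl atoms, P(M+2)/P(M) = C(n,1)·p^(n−1)q / p^n = n·q/p = n · 0.2424/0.7576.
n = 0.960 × 0.7576/0.2424 = 3.00 ≈ 3

3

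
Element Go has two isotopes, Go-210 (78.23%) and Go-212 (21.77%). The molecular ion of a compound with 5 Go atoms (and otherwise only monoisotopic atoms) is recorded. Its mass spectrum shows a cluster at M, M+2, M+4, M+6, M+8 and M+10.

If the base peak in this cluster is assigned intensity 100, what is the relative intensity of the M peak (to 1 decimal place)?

Term probabilities: M 0.2930, M+2 0.4077, M+4 0.2269, M+6 0.0631, M+8 0.0088, M+10 0.0005. Base peak = M+2.
P(M+2) = C(5,1) × 0.7823^4 × 0.2177^1 = 5 × 0.37453579 × 0.2177 = 0.407682 (base)
P(M) = C(5,0) × 0.7823^5 × 0.2177^0 = 1 × 0.29299935 × 1.0000 = 0.292999
Relative intensity = 0.292999 / 0.407682 × 100 = 71.9

71.9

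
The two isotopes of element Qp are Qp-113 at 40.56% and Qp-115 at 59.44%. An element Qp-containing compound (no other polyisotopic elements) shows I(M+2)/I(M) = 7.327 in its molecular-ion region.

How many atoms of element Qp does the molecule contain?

5

For n independent Qp atoms, I(M+2)/I(M) = n · (abundance Qp-115) / (abundance Qp-113) = n · 0.5944/0.4056.
n = 7.327 × 0.4056/0.5944 = 5.00 ≈ 5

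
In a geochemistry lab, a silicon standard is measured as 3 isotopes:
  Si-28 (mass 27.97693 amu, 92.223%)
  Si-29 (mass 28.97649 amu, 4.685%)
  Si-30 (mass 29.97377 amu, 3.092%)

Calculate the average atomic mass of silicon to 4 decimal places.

The abundance-weighted mean is 0.92223 × 27.97693 + 0.04685 × 28.97649 + 0.03092 × 29.97377
= 25.801164 + 1.357549 + 0.926789 = 28.085502 amu

28.0855 amu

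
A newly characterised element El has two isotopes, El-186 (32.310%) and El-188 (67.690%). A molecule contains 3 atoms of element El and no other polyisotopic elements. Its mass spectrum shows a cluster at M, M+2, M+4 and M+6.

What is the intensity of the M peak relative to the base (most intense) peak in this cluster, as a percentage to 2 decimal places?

7.59%

(0.32310 + 0.67690)^3 gives M 0.0337, M+2 0.2120, M+4 0.4441, M+6 0.3102; the largest is M+4.
P(M+4) = C(3,2) × 0.32310^1 × 0.67690^2 = 3 × 0.3231 × 0.45819361 = 0.444127 (base)
P(M) = C(3,0) × 0.32310^3 × 0.67690^0 = 1 × 0.03372958 × 1.0000 = 0.033730
Relative intensity = 0.033730 / 0.444127 × 100 = 7.59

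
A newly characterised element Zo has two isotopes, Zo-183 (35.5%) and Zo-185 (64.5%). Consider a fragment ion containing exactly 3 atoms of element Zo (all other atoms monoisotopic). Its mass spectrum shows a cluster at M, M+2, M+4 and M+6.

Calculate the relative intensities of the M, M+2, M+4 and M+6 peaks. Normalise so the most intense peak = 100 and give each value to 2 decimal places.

10.10 : 55.04 : 100.00 : 60.56

Expanding (0.355 + 0.645)^3:
P(M) = 0.355^3 = 0.044739
P(M+2) = 3 × 0.355^2 × 0.645^1 = 0.243858
P(M+4) = 3 × 0.355^1 × 0.645^2 = 0.443067
P(M+6) = 0.645^3 = 0.268336
The M+4 peak is largest (0.443067); scaling to 100 gives 10.10 : 55.04 : 100.00 : 60.56.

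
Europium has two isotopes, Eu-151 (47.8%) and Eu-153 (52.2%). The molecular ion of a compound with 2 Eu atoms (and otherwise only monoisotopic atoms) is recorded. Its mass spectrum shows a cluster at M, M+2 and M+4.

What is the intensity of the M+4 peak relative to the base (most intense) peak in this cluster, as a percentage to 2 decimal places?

54.60%

Term probabilities: M 0.2285, M+2 0.4990, M+4 0.2725. Base peak = M+2.
P(M+2) = C(2,1) × 0.478^1 × 0.522^1 = 2 × 0.4780 × 0.5220 = 0.499032 (base)
P(M+4) = C(2,2) × 0.478^0 × 0.522^2 = 1 × 1.0000 × 0.272484 = 0.272484
Relative intensity = 0.272484 / 0.499032 × 100 = 54.60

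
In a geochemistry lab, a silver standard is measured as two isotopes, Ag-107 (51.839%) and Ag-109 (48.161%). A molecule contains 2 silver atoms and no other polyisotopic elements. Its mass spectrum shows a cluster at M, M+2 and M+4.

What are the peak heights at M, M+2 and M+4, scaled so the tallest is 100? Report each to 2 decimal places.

53.82 : 100.00 : 46.45

Expanding (0.51839 + 0.48161)^2:
P(M) = 0.51839^2 = 0.268728
P(M+2) = 2 × 0.51839^1 × 0.48161^1 = 0.499324
P(M+4) = 0.48161^2 = 0.231948
The M+2 peak is largest (0.499324); scaling to 100 gives 53.82 : 100.00 : 46.45.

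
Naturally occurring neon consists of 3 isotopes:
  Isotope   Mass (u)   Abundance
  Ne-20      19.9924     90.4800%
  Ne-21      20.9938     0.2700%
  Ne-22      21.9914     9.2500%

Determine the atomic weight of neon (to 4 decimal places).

The abundance-weighted mean is 0.904800 × 19.9924 + 0.002700 × 20.9938 + 0.092500 × 21.9914
= 18.08912 + 0.05668 + 2.03420 = 20.18000 u

20.1800 u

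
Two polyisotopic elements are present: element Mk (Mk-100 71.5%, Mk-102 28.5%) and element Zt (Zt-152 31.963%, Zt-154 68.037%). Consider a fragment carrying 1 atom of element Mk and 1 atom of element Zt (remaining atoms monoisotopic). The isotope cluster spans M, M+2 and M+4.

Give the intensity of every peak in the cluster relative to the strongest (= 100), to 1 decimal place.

Element Mk pattern (n=1): 0.7150 : 0.2850
Element Zt pattern (n=1): 0.31963 : 0.68037
Convolve the two distributions (both contribute in 2-u steps):
  M: 0.7150×0.31963 = 0.228535
  M+2: 0.7150×0.68037 + 0.2850×0.31963 = 0.577559
  M+4: 0.2850×0.68037 = 0.193905
Scale to base peak (0.577559) = 100: 39.6 : 100.0 : 33.6

39.6 : 100.0 : 33.6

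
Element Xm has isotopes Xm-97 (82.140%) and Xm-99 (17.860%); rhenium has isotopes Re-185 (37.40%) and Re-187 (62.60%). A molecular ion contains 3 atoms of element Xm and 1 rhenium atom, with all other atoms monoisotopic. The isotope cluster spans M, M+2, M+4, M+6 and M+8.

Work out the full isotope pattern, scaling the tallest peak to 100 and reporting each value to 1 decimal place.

43.0 : 100.0 : 53.0 : 10.6 : 0.7

Element Xm pattern (n=3): 0.5541969 : 0.36150317 : 0.07860295 : 0.00569698
Rhenium pattern (n=1): 0.3740 : 0.6260
Convolve the two distributions (both contribute in 2-u steps):
  M: 0.5541969×0.3740 = 0.207270
  M+2: 0.5541969×0.6260 + 0.36150317×0.3740 = 0.482129
  M+4: 0.36150317×0.6260 + 0.07860295×0.3740 = 0.255698
  M+6: 0.07860295×0.6260 + 0.00569698×0.3740 = 0.051336
  M+8: 0.00569698×0.6260 = 0.003566
Scale to base peak (0.482129) = 100: 43.0 : 100.0 : 53.0 : 10.6 : 0.7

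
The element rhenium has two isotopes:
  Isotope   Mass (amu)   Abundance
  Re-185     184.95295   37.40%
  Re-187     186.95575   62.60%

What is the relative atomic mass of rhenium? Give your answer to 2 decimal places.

186.21 amu

Weight each isotope mass by its fractional abundance: 0.3740 × 184.95295 + 0.6260 × 186.95575
= 69.172403 + 117.034300 = 186.206703 amu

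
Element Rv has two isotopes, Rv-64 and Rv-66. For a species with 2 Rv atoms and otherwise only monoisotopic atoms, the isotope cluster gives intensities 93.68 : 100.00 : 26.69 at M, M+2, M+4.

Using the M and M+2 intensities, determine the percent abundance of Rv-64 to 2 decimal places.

65.20%

Write p for the Rv-64 fraction. I(M+2)/I(M) = [C(2,1)·p^1·(1−p)] / p^2 = 2·(1−p)/p = 100.00/93.68 = 1.0675
(1−p)/p = 1.0675/2 = 0.5337  ⇒  p = 1/(1 + 0.5337) = 0.6520
Rv-64: 65.20%, Rv-66: 34.80%.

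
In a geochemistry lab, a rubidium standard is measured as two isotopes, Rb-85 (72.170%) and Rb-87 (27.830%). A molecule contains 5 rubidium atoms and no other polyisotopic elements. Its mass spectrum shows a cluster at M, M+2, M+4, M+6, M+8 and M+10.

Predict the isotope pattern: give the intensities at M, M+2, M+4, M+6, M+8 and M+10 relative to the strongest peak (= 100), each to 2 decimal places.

Expanding (0.72170 + 0.27830)^5:
P(M) = 0.72170^5 = 0.195787
P(M+2) = 5 × 0.72170^4 × 0.27830^1 = 0.377494
P(M+4) = 10 × 0.72170^3 × 0.27830^2 = 0.291136
P(M+6) = 10 × 0.72170^2 × 0.27830^3 = 0.112267
P(M+8) = 5 × 0.72170^1 × 0.27830^4 = 0.021646
P(M+10) = 0.27830^5 = 0.001669
The M+2 peak is largest (0.377494); scaling to 100 gives 51.86 : 100.00 : 77.12 : 29.74 : 5.73 : 0.44.

51.86 : 100.00 : 77.12 : 29.74 : 5.73 : 0.44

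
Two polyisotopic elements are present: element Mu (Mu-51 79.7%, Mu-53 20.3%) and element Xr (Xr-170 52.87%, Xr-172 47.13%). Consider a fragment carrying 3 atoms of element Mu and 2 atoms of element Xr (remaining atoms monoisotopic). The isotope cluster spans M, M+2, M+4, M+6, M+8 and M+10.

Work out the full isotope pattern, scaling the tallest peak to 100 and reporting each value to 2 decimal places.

Element Mu pattern (n=3): 0.50626157 : 0.38684228 : 0.09853072 : 0.00836543
Element Xr pattern (n=2): 0.27952369 : 0.49835262 : 0.22212369
Convolve the two distributions (both contribute in 2-u steps):
  M: 0.50626157×0.27952369 = 0.141512
  M+2: 0.50626157×0.49835262 + 0.38684228×0.27952369 = 0.360428
  M+4: 0.50626157×0.22212369 + 0.38684228×0.49835262 + 0.09853072×0.27952369 = 0.332778
  M+6: 0.38684228×0.22212369 + 0.09853072×0.49835262 + 0.00836543×0.27952369 = 0.137368
  M+8: 0.09853072×0.22212369 + 0.00836543×0.49835262 = 0.026055
  M+10: 0.00836543×0.22212369 = 0.001858
Scale to base peak (0.360428) = 100: 39.26 : 100.00 : 92.33 : 38.11 : 7.23 : 0.52

39.26 : 100.00 : 92.33 : 38.11 : 7.23 : 0.52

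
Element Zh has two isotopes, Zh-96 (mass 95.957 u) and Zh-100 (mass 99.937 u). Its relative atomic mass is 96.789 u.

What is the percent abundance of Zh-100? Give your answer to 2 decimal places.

20.90%

Let x be the fractional abundance of Zh-96; then Zh-100 has abundance 1 − x.
95.957·x + 99.937·(1 − x) = 96.789
(95.957 − 99.937)·x = 96.789 − 99.937
x = -3.148 / -3.980 = 0.79095 → 79.10% Zh-96, 20.90% Zh-100.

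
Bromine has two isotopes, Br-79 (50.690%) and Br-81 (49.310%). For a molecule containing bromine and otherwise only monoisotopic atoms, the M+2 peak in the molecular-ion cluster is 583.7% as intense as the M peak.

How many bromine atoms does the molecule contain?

6

The M+2/M ratio from n Br atoms is n · q/p = n · 0.49310/0.50690.
n = 5.837 × 0.50690/0.49310 = 6.00 ≈ 6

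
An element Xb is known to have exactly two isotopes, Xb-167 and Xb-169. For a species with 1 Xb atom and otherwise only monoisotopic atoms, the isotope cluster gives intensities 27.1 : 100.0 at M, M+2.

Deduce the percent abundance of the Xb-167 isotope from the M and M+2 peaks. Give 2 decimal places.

21.32%

Write p for the Xb-167 fraction. I(M+2)/I(M) = [C(1,1)·p^0·(1−p)] / p^1 = 1·(1−p)/p = 100.0/27.1 = 3.6900
(1−p)/p = 3.6900/1 = 3.6900  ⇒  p = 1/(1 + 3.6900) = 0.2132
Xb-167: 21.32%, Xb-169: 78.68%.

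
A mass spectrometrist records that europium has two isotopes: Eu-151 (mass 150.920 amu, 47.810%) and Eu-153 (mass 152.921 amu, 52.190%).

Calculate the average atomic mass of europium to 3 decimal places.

151.964 amu

Ar = Σ fᵢ·mᵢ = 0.47810 × 150.920 + 0.52190 × 152.921
= 72.1549 + 79.8095 = 151.9644 amu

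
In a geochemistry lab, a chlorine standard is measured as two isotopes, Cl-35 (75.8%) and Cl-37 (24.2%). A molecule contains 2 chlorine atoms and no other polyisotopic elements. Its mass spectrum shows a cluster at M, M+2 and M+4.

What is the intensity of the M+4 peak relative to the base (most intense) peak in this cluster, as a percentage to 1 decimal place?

10.2%

Term probabilities: M 0.5746, M+2 0.3669, M+4 0.0586. Base peak = M.
P(M) = C(2,0) × 0.758^2 × 0.242^0 = 1 × 0.574564 × 1.0000 = 0.574564 (base)
P(M+4) = C(2,2) × 0.758^0 × 0.242^2 = 1 × 1.0000 × 0.058564 = 0.058564
Relative intensity = 0.058564 / 0.574564 × 100 = 10.2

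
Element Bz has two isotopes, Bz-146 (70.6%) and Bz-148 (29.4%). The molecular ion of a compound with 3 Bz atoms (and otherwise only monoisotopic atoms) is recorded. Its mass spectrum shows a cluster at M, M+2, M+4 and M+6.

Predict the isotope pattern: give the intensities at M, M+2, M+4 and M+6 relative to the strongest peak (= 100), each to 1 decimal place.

Each Bz atom is independently Bz-146 (p = 0.706) or Bz-148 (q = 0.294); the cluster is the binomial expansion (p + q)^3.
P(M) = 0.706^3 = 0.351896
P(M+2) = 3 × 0.706^2 × 0.294^1 = 0.439621
P(M+4) = 3 × 0.706^1 × 0.294^2 = 0.183071
P(M+6) = 0.294^3 = 0.025412
The M+2 peak is largest (0.439621); scaling to 100 gives 80.0 : 100.0 : 41.6 : 5.8.

80.0 : 100.0 : 41.6 : 5.8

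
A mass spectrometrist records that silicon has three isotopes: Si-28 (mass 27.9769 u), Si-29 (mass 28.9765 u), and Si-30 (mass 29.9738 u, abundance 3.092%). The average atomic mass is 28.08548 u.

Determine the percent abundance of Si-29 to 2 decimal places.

The remaining 96.908% is split between Si-28 (fraction x) and Si-29 (fraction 0.96908 − x).
Substituting: 27.9769x + 28.9765(0.96908 − x) = 27.158690104
(27.9769 − 28.9765)x = -0.921856516  ⇒  x = 0.92223, y = 0.04685
Si-28: 92.22%, Si-29: 4.69%.

4.69%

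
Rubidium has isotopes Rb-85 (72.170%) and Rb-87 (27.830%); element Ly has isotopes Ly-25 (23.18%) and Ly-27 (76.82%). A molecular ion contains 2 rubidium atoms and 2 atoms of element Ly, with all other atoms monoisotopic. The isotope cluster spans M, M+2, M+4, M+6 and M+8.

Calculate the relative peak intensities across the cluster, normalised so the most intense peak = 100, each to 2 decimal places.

Rubidium pattern (n=2): 0.52085089 : 0.40169822 : 0.07745089
Element Ly pattern (n=2): 0.05373124 : 0.35613752 : 0.59013124
Convolve the two distributions (both contribute in 2-u steps):
  M: 0.52085089×0.05373124 = 0.027986
  M+2: 0.52085089×0.35613752 + 0.40169822×0.05373124 = 0.207078
  M+4: 0.52085089×0.59013124 + 0.40169822×0.35613752 + 0.07745089×0.05373124 = 0.454592
  M+6: 0.40169822×0.59013124 + 0.07745089×0.35613752 = 0.264638
  M+8: 0.07745089×0.59013124 = 0.045706
Scale to base peak (0.454592) = 100: 6.16 : 45.55 : 100.00 : 58.21 : 10.05

6.16 : 45.55 : 100.00 : 58.21 : 10.05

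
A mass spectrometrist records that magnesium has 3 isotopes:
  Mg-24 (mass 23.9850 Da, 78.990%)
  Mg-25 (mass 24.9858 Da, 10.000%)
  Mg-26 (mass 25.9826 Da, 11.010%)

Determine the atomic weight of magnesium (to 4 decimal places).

24.3050 Da

Ar = Σ fᵢ·mᵢ = 0.78990 × 23.9850 + 0.10000 × 24.9858 + 0.11010 × 25.9826
= 18.94575 + 2.49858 + 2.86068 = 24.30501 Da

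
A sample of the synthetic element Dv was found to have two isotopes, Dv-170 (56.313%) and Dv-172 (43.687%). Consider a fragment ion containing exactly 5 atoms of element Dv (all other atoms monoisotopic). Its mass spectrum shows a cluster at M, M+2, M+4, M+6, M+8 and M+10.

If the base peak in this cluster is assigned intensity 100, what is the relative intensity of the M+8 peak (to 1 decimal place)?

30.1

(0.56313 + 0.43687)^5 gives M 0.0566, M+2 0.2197, M+4 0.3408, M+6 0.2644, M+8 0.1026, M+10 0.0159; the largest is M+4.
P(M+4) = C(5,2) × 0.56313^3 × 0.43687^2 = 10 × 0.17857719 × 0.1908554 = 0.340824 (base)
P(M+8) = C(5,4) × 0.56313^1 × 0.43687^4 = 5 × 0.56313 × 0.03642578 = 0.102562
Relative intensity = 0.102562 / 0.340824 × 100 = 30.1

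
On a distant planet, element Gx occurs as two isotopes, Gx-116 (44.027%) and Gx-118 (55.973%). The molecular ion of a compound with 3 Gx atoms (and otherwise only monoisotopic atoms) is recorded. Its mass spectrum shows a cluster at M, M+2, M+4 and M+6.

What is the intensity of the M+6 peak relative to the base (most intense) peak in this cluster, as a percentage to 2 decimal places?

42.38%

(0.44027 + 0.55973)^3 gives M 0.0853, M+2 0.3255, M+4 0.4138, M+6 0.1754; the largest is M+4.
P(M+4) = C(3,2) × 0.44027^1 × 0.55973^2 = 3 × 0.44027 × 0.31329767 = 0.413807 (base)
P(M+6) = C(3,3) × 0.44027^0 × 0.55973^3 = 1 × 1.0000 × 0.17536211 = 0.175362
Relative intensity = 0.175362 / 0.413807 × 100 = 42.38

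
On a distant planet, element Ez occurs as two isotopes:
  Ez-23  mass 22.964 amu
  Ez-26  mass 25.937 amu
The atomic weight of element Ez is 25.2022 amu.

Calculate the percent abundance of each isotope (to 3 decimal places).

Ez-23: 24.716%, Ez-26: 75.284%

Writing the weighted mean with unknown fraction x of Ez-23:
22.964·x + 25.937·(1 − x) = 25.2022
(22.964 − 25.937)·x = 25.2022 − 25.937
x = -0.7348 / -2.973 = 0.24716 → 24.716% Ez-23, 75.284% Ez-26.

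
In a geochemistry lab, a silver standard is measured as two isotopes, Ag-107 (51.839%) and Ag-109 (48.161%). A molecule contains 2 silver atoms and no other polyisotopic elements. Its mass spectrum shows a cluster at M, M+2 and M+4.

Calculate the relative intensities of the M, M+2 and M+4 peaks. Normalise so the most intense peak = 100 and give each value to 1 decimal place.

The 2 Ag atoms are independent, so intensities follow the terms of (0.51839 + 0.48161)^2.
P(M) = 0.51839^2 = 0.268728
P(M+2) = 2 × 0.51839^1 × 0.48161^1 = 0.499324
P(M+4) = 0.48161^2 = 0.231948
The M+2 peak is largest (0.499324); scaling to 100 gives 53.8 : 100.0 : 46.5.

53.8 : 100.0 : 46.5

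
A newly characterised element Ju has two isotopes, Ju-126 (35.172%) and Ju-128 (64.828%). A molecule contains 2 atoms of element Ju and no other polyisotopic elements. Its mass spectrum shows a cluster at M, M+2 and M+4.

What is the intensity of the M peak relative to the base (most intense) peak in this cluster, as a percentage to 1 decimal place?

27.1%

Term probabilities: M 0.1237, M+2 0.4560, M+4 0.4203. Base peak = M+2.
P(M+2) = C(2,1) × 0.35172^1 × 0.64828^1 = 2 × 0.35172 × 0.64828 = 0.456026 (base)
P(M) = C(2,0) × 0.35172^2 × 0.64828^0 = 1 × 0.12370696 × 1.0000 = 0.123707
Relative intensity = 0.123707 / 0.456026 × 100 = 27.1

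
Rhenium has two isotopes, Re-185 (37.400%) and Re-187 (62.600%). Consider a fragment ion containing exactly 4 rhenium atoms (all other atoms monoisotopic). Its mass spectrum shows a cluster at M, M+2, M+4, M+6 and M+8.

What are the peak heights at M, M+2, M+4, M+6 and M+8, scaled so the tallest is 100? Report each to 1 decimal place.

5.3 : 35.7 : 89.6 : 100.0 : 41.8

The 4 Re atoms are independent, so intensities follow the terms of (0.37400 + 0.62600)^4.
P(M) = 0.37400^4 = 0.019565
P(M+2) = 4 × 0.37400^3 × 0.62600^1 = 0.130993
P(M+4) = 6 × 0.37400^2 × 0.62600^2 = 0.328884
P(M+6) = 4 × 0.37400^1 × 0.62600^3 = 0.366990
P(M+8) = 0.62600^4 = 0.153567
The M+6 peak is largest (0.366990); scaling to 100 gives 5.3 : 35.7 : 89.6 : 100.0 : 41.8.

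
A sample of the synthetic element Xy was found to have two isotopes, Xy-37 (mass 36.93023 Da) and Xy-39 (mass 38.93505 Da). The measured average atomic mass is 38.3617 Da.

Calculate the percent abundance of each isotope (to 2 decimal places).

Xy-37: 28.60%, Xy-39: 71.40%

Writing the weighted mean with unknown fraction x of Xy-37:
36.93023·x + 38.93505·(1 − x) = 38.3617
(36.93023 − 38.93505)·x = 38.3617 − 38.93505
x = -0.57335 / -2.00482 = 0.28599 → 28.60% Xy-37, 71.40% Xy-39.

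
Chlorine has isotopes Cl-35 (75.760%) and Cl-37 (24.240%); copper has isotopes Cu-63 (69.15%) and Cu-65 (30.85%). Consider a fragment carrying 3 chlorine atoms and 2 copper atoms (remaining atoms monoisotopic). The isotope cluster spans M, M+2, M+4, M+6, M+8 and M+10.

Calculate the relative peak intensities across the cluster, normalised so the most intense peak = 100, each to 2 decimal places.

Chlorine pattern (n=3): 0.4348304 : 0.41738208 : 0.13354464 : 0.01424288
Copper pattern (n=2): 0.47817225 : 0.4266555 : 0.09517225
Convolve the two distributions (both contribute in 2-u steps):
  M: 0.4348304×0.47817225 = 0.207924
  M+2: 0.4348304×0.4266555 + 0.41738208×0.47817225 = 0.385103
  M+4: 0.4348304×0.09517225 + 0.41738208×0.4266555 + 0.13354464×0.47817225 = 0.283319
  M+6: 0.41738208×0.09517225 + 0.13354464×0.4266555 + 0.01424288×0.47817225 = 0.103511
  M+8: 0.13354464×0.09517225 + 0.01424288×0.4266555 = 0.018787
  M+10: 0.01424288×0.09517225 = 0.001356
Scale to base peak (0.385103) = 100: 53.99 : 100.00 : 73.57 : 26.88 : 4.88 : 0.35

53.99 : 100.00 : 73.57 : 26.88 : 4.88 : 0.35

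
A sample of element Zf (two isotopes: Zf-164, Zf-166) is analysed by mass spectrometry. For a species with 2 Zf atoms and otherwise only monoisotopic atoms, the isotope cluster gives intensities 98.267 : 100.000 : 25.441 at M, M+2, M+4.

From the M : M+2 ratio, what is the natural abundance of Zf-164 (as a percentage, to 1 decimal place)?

Let p = fractional abundance of Zf-164. I(M+2)/I(M) = [C(2,1)·p^1·(1−p)] / p^2 = 2·(1−p)/p = 100.000/98.267 = 1.0176
(1−p)/p = 1.0176/2 = 0.5088  ⇒  p = 1/(1 + 0.5088) = 0.6628
Zf-164: 66.3%, Zf-166: 33.7%.

66.3%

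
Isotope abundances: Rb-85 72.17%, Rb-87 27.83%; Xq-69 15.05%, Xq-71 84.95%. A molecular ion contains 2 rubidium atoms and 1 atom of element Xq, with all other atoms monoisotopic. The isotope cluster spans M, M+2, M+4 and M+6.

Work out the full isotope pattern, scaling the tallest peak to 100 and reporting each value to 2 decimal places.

Rubidium pattern (n=2): 0.52085089 : 0.40169822 : 0.07745089
Element Xq pattern (n=1): 0.1505 : 0.8495
Convolve the two distributions (both contribute in 2-u steps):
  M: 0.52085089×0.1505 = 0.078388
  M+2: 0.52085089×0.8495 + 0.40169822×0.1505 = 0.502918
  M+4: 0.40169822×0.8495 + 0.07745089×0.1505 = 0.352899
  M+6: 0.07745089×0.8495 = 0.065795
Scale to base peak (0.502918) = 100: 15.59 : 100.00 : 70.17 : 13.08

15.59 : 100.00 : 70.17 : 13.08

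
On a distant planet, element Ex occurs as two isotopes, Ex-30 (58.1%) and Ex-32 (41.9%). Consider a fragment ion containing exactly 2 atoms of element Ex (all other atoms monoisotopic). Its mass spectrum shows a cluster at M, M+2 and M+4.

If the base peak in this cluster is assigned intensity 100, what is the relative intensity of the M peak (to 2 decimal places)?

Term probabilities: M 0.3376, M+2 0.4869, M+4 0.1756. Base peak = M+2.
P(M+2) = C(2,1) × 0.581^1 × 0.419^1 = 2 × 0.5810 × 0.4190 = 0.486878 (base)
P(M) = C(2,0) × 0.581^2 × 0.419^0 = 1 × 0.337561 × 1.0000 = 0.337561
Relative intensity = 0.337561 / 0.486878 × 100 = 69.33

69.33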